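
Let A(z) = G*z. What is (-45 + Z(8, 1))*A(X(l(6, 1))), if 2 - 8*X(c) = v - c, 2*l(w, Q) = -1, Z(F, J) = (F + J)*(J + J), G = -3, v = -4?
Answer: 891/16 ≈ 55.688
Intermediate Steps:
Z(F, J) = 2*J*(F + J) (Z(F, J) = (F + J)*(2*J) = 2*J*(F + J))
l(w, Q) = -1/2 (l(w, Q) = (1/2)*(-1) = -1/2)
X(c) = 3/4 + c/8 (X(c) = 1/4 - (-4 - c)/8 = 1/4 + (1/2 + c/8) = 3/4 + c/8)
A(z) = -3*z
(-45 + Z(8, 1))*A(X(l(6, 1))) = (-45 + 2*1*(8 + 1))*(-3*(3/4 + (1/8)*(-1/2))) = (-45 + 2*1*9)*(-3*(3/4 - 1/16)) = (-45 + 18)*(-3*11/16) = -27*(-33/16) = 891/16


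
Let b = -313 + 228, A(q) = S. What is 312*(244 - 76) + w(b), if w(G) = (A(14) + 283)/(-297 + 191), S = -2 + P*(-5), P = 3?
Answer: 2777915/53 ≈ 52414.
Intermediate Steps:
S = -17 (S = -2 + 3*(-5) = -2 - 15 = -17)
A(q) = -17
b = -85
w(G) = -133/53 (w(G) = (-17 + 283)/(-297 + 191) = 266/(-106) = 266*(-1/106) = -133/53)
312*(244 - 76) + w(b) = 312*(244 - 76) - 133/53 = 312*168 - 133/53 = 52416 - 133/53 = 2777915/53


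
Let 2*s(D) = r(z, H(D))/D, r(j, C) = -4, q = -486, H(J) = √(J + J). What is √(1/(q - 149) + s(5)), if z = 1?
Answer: I*√6477/127 ≈ 0.6337*I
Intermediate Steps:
H(J) = √2*√J (H(J) = √(2*J) = √2*√J)
s(D) = -2/D (s(D) = (-4/D)/2 = -2/D)
√(1/(q - 149) + s(5)) = √(1/(-486 - 149) - 2/5) = √(1/(-635) - 2*⅕) = √(-1/635 - ⅖) = √(-51/127) = I*√6477/127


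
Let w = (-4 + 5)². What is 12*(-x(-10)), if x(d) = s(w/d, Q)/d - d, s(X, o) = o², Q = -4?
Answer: -504/5 ≈ -100.80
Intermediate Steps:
w = 1 (w = 1² = 1)
x(d) = -d + 16/d (x(d) = (-4)²/d - d = 16/d - d = -d + 16/d)
12*(-x(-10)) = 12*(-(-1*(-10) + 16/(-10))) = 12*(-(10 + 16*(-⅒))) = 12*(-(10 - 8/5)) = 12*(-1*42/5) = 12*(-42/5) = -504/5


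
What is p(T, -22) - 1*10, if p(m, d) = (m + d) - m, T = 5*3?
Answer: -32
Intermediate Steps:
T = 15
p(m, d) = d (p(m, d) = (d + m) - m = d)
p(T, -22) - 1*10 = -22 - 1*10 = -22 - 10 = -32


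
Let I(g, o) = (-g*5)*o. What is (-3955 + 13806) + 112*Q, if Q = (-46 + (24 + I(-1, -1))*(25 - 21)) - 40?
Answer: 8731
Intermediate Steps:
I(g, o) = -5*g*o (I(g, o) = (-5*g)*o = -5*g*o)
Q = -10 (Q = (-46 + (24 - 5*(-1)*(-1))*(25 - 21)) - 40 = (-46 + (24 - 5)*4) - 40 = (-46 + 19*4) - 40 = (-46 + 76) - 40 = 30 - 40 = -10)
(-3955 + 13806) + 112*Q = (-3955 + 13806) + 112*(-10) = 9851 - 1120 = 8731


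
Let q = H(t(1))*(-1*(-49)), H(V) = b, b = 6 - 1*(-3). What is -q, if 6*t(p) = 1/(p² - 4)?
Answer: -441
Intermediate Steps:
t(p) = 1/(6*(-4 + p²)) (t(p) = 1/(6*(p² - 4)) = 1/(6*(-4 + p²)))
b = 9 (b = 6 + 3 = 9)
H(V) = 9
q = 441 (q = 9*(-1*(-49)) = 9*49 = 441)
-q = -1*441 = -441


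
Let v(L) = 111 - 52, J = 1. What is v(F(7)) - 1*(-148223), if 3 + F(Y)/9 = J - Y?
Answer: 148282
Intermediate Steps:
F(Y) = -18 - 9*Y (F(Y) = -27 + 9*(1 - Y) = -27 + (9 - 9*Y) = -18 - 9*Y)
v(L) = 59
v(F(7)) - 1*(-148223) = 59 - 1*(-148223) = 59 + 148223 = 148282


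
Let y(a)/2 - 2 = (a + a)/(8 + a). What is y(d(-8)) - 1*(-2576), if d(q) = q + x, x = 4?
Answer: 2576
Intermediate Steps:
d(q) = 4 + q (d(q) = q + 4 = 4 + q)
y(a) = 4 + 4*a/(8 + a) (y(a) = 4 + 2*((a + a)/(8 + a)) = 4 + 2*((2*a)/(8 + a)) = 4 + 2*(2*a/(8 + a)) = 4 + 4*a/(8 + a))
y(d(-8)) - 1*(-2576) = 8*(4 + (4 - 8))/(8 + (4 - 8)) - 1*(-2576) = 8*(4 - 4)/(8 - 4) + 2576 = 8*0/4 + 2576 = 8*(¼)*0 + 2576 = 0 + 2576 = 2576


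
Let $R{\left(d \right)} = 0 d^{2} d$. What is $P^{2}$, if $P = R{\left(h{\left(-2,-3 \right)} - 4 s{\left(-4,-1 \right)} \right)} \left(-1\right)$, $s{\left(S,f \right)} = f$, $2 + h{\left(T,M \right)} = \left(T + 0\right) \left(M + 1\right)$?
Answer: $0$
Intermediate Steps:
$h{\left(T,M \right)} = -2 + T \left(1 + M\right)$ ($h{\left(T,M \right)} = -2 + \left(T + 0\right) \left(M + 1\right) = -2 + T \left(1 + M\right)$)
$R{\left(d \right)} = 0$ ($R{\left(d \right)} = 0 d = 0$)
$P = 0$ ($P = 0 \left(-1\right) = 0$)
$P^{2} = 0^{2} = 0$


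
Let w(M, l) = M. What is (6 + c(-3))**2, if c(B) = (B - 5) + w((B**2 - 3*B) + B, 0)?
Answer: 169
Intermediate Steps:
c(B) = -5 + B**2 - B (c(B) = (B - 5) + ((B**2 - 3*B) + B) = (-5 + B) + (B**2 - 2*B) = -5 + B**2 - B)
(6 + c(-3))**2 = (6 + (-5 + (-3)**2 - 1*(-3)))**2 = (6 + (-5 + 9 + 3))**2 = (6 + 7)**2 = 13**2 = 169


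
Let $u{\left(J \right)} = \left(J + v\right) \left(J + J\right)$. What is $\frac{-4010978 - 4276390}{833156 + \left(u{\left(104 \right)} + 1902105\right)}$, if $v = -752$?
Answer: $- \frac{8287368}{2600477} \approx -3.1869$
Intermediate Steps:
$u{\left(J \right)} = 2 J \left(-752 + J\right)$ ($u{\left(J \right)} = \left(J - 752\right) \left(J + J\right) = \left(-752 + J\right) 2 J = 2 J \left(-752 + J\right)$)
$\frac{-4010978 - 4276390}{833156 + \left(u{\left(104 \right)} + 1902105\right)} = \frac{-4010978 - 4276390}{833156 + \left(2 \cdot 104 \left(-752 + 104\right) + 1902105\right)} = - \frac{8287368}{833156 + \left(2 \cdot 104 \left(-648\right) + 1902105\right)} = - \frac{8287368}{833156 + \left(-134784 + 1902105\right)} = - \frac{8287368}{833156 + 1767321} = - \frac{8287368}{2600477}$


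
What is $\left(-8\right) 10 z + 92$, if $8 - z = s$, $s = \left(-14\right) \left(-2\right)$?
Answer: $1692$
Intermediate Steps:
$s = 28$
$z = -20$ ($z = 8 - 28 = -20$)
$\left(-8\right) 10 z + 92 = \left(-8\right) 10 \left(-20\right) + 92 = \left(-80\right) \left(-20\right) + 92 = 1600 + 92 = 1692$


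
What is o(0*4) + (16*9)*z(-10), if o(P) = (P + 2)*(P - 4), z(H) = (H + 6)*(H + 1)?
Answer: 5176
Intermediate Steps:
z(H) = (1 + H)*(6 + H) (z(H) = (6 + H)*(1 + H) = (1 + H)*(6 + H))
o(P) = (-4 + P)*(2 + P) (o(P) = (2 + P)*(-4 + P) = (-4 + P)*(2 + P))
o(0*4) + (16*9)*z(-10) = (-8 + (0*4)² - 0*4) + (16*9)*(6 + (-10)² + 7*(-10)) = (-8 + 0² - 2*0) + 144*(6 + 100 - 70) = (-8 + 0 + 0) + 144*36 = -8 + 5184 = 5176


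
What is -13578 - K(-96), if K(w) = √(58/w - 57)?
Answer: -13578 - I*√8295/12 ≈ -13578.0 - 7.5897*I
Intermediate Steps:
K(w) = √(-57 + 58/w)
-13578 - K(-96) = -13578 - √(-57 + 58/(-96)) = -13578 - √(-57 + 58*(-1/96)) = -13578 - √(-57 - 29/48) = -13578 - √(-2765/48) = -13578 - I*√8295/12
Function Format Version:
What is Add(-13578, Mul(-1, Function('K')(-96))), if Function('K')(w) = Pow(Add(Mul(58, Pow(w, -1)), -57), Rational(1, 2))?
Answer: Add(-13578, Mul(Rational(-1, 12), I, Pow(8295, Rational(1, 2)))) ≈ Add(-13578., Mul(-7.5897, I))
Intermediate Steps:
Function('K')(w) = Pow(Add(-57, Mul(58, Pow(w, -1))), Rational(1, 2))
Add(-13578, Mul(-1, Function('K')(-96))) = Add(-13578, Mul(-1, Pow(Add(-57, Mul(58, Pow(-96, -1))), Rational(1, 2)))) = Add(-13578, Mul(-1, Pow(Add(-57, Mul(58, Rational(-1, 96))), Rational(1, 2)))) = Add(-13578, Mul(-1, Pow(Add(-57, Rational(-29, 48)), Rational(1, 2)))) = Add(-13578, Mul(-1, Pow(Rational(-2765, 48), Rational(1, 2)))) = Add(-13578, Mul(-1, Mul(Rational(1, 12), I, Pow(8295, Rational(1, 2))))) = Add(-13578, Mul(Rational(-1, 12), I, Pow(8295, Rational(1, 2))))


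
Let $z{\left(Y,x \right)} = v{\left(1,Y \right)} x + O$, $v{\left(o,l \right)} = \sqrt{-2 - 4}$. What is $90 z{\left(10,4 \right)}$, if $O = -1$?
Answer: $-90 + 360 i \sqrt{6} \approx -90.0 + 881.82 i$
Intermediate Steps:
$v{\left(o,l \right)} = i \sqrt{6}$ ($v{\left(o,l \right)} = \sqrt{-6} = i \sqrt{6}$)
$z{\left(Y,x \right)} = -1 + i x \sqrt{6}$ ($z{\left(Y,x \right)} = i \sqrt{6} x - 1 = i x \sqrt{6} - 1 = -1 + i x \sqrt{6}$)
$90 z{\left(10,4 \right)} = 90 \left(-1 + i 4 \sqrt{6}\right) = 90 \left(-1 + 4 i \sqrt{6}\right) = -90 + 360 i \sqrt{6}$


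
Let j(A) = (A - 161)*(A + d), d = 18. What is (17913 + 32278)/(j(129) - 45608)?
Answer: -50191/50312 ≈ -0.99759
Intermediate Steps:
j(A) = (-161 + A)*(18 + A) (j(A) = (A - 161)*(A + 18) = (-161 + A)*(18 + A))
(17913 + 32278)/(j(129) - 45608) = (17913 + 32278)/((-2898 + 129² - 143*129) - 45608) = 50191/((-2898 + 16641 - 18447) - 45608) = 50191/(-4704 - 45608) = 50191/(-50312) = 50191*(-1/50312) = -50191/50312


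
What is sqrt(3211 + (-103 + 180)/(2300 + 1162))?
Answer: sqrt(38485527258)/3462 ≈ 56.666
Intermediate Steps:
sqrt(3211 + (-103 + 180)/(2300 + 1162)) = sqrt(3211 + 77/3462) = sqrt(11116559/3462) = sqrt(38485527258)/3462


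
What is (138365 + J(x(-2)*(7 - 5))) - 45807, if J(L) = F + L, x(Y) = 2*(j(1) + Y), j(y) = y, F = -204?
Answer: 92350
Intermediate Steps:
x(Y) = 2 + 2*Y (x(Y) = 2*(1 + Y) = 2 + 2*Y)
J(L) = -204 + L
(138365 + J(x(-2)*(7 - 5))) - 45807 = (138365 + (-204 + (2 + 2*(-2))*(7 - 5))) - 45807 = (138365 + (-204 + (2 - 4)*2)) - 45807 = (138365 + (-204 - 2*2)) - 45807 = (138365 + (-204 - 4)) - 45807 = (138365 - 208) - 45807 = 138157 - 45807 = 92350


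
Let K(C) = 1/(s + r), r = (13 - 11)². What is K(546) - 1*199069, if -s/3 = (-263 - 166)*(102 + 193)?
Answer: -75580328160/379669 ≈ -1.9907e+5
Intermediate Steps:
s = 379665 (s = -3*(-263 - 166)*(102 + 193) = -(-1287)*295 = -3*(-126555) = 379665)
r = 4 (r = 2² = 4)
K(C) = 1/379669 (K(C) = 1/(379665 + 4) = 1/379669)
K(546) - 1*199069 = 1/379669 - 1*199069 = 1/379669 - 199069 = -75580328160/379669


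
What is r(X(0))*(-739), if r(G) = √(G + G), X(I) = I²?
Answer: 0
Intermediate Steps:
r(G) = √2*√G (r(G) = √(2*G) = √2*√G)
r(X(0))*(-739) = (√2*√(0²))*(-739) = (√2*√0)*(-739) = (√2*0)*(-739) = 0*(-739) = 0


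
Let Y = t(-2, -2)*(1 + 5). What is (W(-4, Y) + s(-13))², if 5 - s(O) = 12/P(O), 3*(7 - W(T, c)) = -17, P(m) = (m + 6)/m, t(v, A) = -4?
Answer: 9409/441 ≈ 21.336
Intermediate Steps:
Y = -24 (Y = -4*(1 + 5) = -4*6 = -24)
P(m) = (6 + m)/m
W(T, c) = 38/3 (W(T, c) = 7 - ⅓*(-17) = 7 + 17/3 = 38/3)
s(O) = 5 - 12*O/(6 + O) (s(O) = 5 - 12/((6 + O)/O) = 5 - 12*O/(6 + O))
(W(-4, Y) + s(-13))² = (38/3 + (30 - 7*(-13))/(6 - 13))² = (38/3 + (30 + 91)/(-7))² = (38/3 - ⅐*121)² = (38/3 - 121/7)² = (-97/21)² = 9409/441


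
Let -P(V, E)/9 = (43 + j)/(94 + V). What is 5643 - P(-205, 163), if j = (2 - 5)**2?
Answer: 208635/37 ≈ 5638.8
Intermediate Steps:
j = 9 (j = (-3)**2 = 9)
P(V, E) = -468/(94 + V) (P(V, E) = -9*(43 + 9)/(94 + V) = -468/(94 + V))
5643 - P(-205, 163) = 5643 - (-468)/(94 - 205) = 5643 - (-468)/(-111) = 5643 - (-468)*(-1)/111 = 5643 - 1*156/37 = 5643 - 156/37 = 208635/37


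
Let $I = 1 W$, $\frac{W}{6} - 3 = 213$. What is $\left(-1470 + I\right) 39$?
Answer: $-6786$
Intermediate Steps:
$W = 1296$ ($W = 18 + 6 \cdot 213 = 18 + 1278 = 1296$)
$I = 1296$ ($I = 1 \cdot 1296 = 1296$)
$\left(-1470 + I\right) 39 = \left(-1470 + 1296\right) 39 = \left(-174\right) 39 = -6786$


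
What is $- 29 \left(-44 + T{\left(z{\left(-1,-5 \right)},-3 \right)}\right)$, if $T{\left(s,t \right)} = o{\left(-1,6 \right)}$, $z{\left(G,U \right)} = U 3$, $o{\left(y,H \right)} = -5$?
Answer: $1421$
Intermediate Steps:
$z{\left(G,U \right)} = 3 U$
$T{\left(s,t \right)} = -5$
$- 29 \left(-44 + T{\left(z{\left(-1,-5 \right)},-3 \right)}\right) = - 29 \left(-44 - 5\right) = \left(-29\right) \left(-49\right) = 1421$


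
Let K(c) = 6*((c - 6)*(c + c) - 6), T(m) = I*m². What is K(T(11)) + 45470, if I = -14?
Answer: 34603034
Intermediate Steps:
T(m) = -14*m²
K(c) = -36 + 12*c*(-6 + c) (K(c) = 6*((-6 + c)*(2*c) - 6) = 6*(2*c*(-6 + c) - 6) = 6*(-6 + 2*c*(-6 + c)) = -36 + 12*c*(-6 + c))
K(T(11)) + 45470 = (-36 - (-1008)*11² + 12*(-14*11²)²) + 45470 = (-36 - (-1008)*121 + 12*(-14*121)²) + 45470 = (-36 - 72*(-1694) + 12*(-1694)²) + 45470 = (-36 + 121968 + 12*2869636) + 45470 = (-36 + 121968 + 34435632) + 45470 = 34557564 + 45470 = 34603034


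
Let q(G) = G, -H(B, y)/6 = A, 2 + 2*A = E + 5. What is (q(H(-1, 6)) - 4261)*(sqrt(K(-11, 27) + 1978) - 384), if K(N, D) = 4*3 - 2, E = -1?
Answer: 1638528 - 8534*sqrt(497) ≈ 1.4483e+6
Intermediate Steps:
A = 1 (A = -1 + (-1 + 5)/2 = -1 + (1/2)*4 = -1 + 2 = 1)
K(N, D) = 10 (K(N, D) = 12 - 2 = 10)
H(B, y) = -6 (H(B, y) = -6*1 = -6)
(q(H(-1, 6)) - 4261)*(sqrt(K(-11, 27) + 1978) - 384) = (-6 - 4261)*(sqrt(10 + 1978) - 384) = -4267*(sqrt(1988) - 384) = -4267*(2*sqrt(497) - 384) = -4267*(-384 + 2*sqrt(497)) = 1638528 - 8534*sqrt(497)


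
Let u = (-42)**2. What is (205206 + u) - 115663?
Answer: 91307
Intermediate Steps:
u = 1764
(205206 + u) - 115663 = (205206 + 1764) - 115663 = 206970 - 115663 = 91307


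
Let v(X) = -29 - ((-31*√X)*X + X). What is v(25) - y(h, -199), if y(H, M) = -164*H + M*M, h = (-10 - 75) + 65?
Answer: -39060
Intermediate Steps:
h = -20 (h = -85 + 65 = -20)
y(H, M) = M² - 164*H (y(H, M) = -164*H + M² = M² - 164*H)
v(X) = -29 - X + 31*X^(3/2) (v(X) = -29 - (-31*X^(3/2) + X) = -29 - (X - 31*X^(3/2)) = -29 + (-X + 31*X^(3/2)) = -29 - X + 31*X^(3/2))
v(25) - y(h, -199) = (-29 - 1*25 + 31*25^(3/2)) - ((-199)² - 164*(-20)) = (-29 - 25 + 31*125) - (39601 + 3280) = (-29 - 25 + 3875) - 1*42881 = 3821 - 42881 = -39060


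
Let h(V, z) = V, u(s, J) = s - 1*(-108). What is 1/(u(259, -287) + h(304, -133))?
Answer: 1/671 ≈ 0.0014903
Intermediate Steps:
u(s, J) = 108 + s (u(s, J) = s + 108 = 108 + s)
1/(u(259, -287) + h(304, -133)) = 1/((108 + 259) + 304) = 1/(367 + 304) = 1/671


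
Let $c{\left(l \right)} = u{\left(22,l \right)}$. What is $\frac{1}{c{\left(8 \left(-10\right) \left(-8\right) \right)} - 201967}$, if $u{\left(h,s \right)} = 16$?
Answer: $- \frac{1}{201951} \approx -4.9517 \cdot 10^{-6}$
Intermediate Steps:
$c{\left(l \right)} = 16$
$\frac{1}{c{\left(8 \left(-10\right) \left(-8\right) \right)} - 201967} = \frac{1}{16 - 201967} = \frac{1}{-201951} = - \frac{1}{201951}$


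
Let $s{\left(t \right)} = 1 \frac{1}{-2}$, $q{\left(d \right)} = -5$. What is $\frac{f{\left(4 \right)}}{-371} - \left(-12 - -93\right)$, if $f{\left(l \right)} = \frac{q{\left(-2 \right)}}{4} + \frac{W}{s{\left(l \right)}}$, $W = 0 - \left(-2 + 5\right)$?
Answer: $- \frac{120223}{1484} \approx -81.013$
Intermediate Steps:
$W = -3$ ($W = 0 - 3 = -3$)
$s{\left(t \right)} = - \frac{1}{2}$ ($s{\left(t \right)} = 1 \left(- \frac{1}{2}\right) = - \frac{1}{2}$)
$f{\left(l \right)} = \frac{19}{4}$ ($f{\left(l \right)} = - \frac{5}{4} - \frac{3}{- \frac{1}{2}} = \left(-5\right) \frac{1}{4} - -6 = - \frac{5}{4} + 6 = \frac{19}{4}$)
$\frac{f{\left(4 \right)}}{-371} - \left(-12 - -93\right) = \frac{19}{4 \left(-371\right)} - \left(-12 - -93\right) = \frac{19}{4} \left(- \frac{1}{371}\right) - \left(-12 + 93\right) = - \frac{19}{1484} - 81 = - \frac{120223}{1484}$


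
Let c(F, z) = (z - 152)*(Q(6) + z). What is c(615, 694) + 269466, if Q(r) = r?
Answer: 648866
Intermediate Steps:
c(F, z) = (-152 + z)*(6 + z) (c(F, z) = (z - 152)*(6 + z) = (-152 + z)*(6 + z))
c(615, 694) + 269466 = (-912 + 694² - 146*694) + 269466 = (-912 + 481636 - 101324) + 269466 = 379400 + 269466 = 648866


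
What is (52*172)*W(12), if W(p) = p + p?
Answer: 214656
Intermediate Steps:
W(p) = 2*p
(52*172)*W(12) = (52*172)*(2*12) = 8944*24 = 214656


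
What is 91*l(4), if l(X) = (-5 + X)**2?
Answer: 91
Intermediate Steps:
91*l(4) = 91*(-5 + 4)**2 = 91*(-1)**2 = 91*1 = 91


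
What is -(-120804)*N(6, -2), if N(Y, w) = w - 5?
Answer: -845628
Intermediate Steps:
N(Y, w) = -5 + w
-(-120804)*N(6, -2) = -(-120804)*(-5 - 2) = -(-120804)*(-7) = -40268*21 = -845628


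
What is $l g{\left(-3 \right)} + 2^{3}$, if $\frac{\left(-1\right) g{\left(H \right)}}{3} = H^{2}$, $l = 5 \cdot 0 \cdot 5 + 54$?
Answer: $-1450$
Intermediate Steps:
$l = 54$ ($l = 0 \cdot 5 + 54 = 0 + 54 = 54$)
$g{\left(H \right)} = - 3 H^{2}$
$l g{\left(-3 \right)} + 2^{3} = 54 \left(- 3 \left(-3\right)^{2}\right) + 2^{3} = 54 \left(\left(-3\right) 9\right) + 8 = 54 \left(-27\right) + 8 = -1458 + 8 = -1450$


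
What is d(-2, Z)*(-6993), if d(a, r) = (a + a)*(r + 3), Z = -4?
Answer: -27972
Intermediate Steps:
d(a, r) = 2*a*(3 + r) (d(a, r) = (2*a)*(3 + r) = 2*a*(3 + r))
d(-2, Z)*(-6993) = (2*(-2)*(3 - 4))*(-6993) = (2*(-2)*(-1))*(-6993) = 4*(-6993) = -27972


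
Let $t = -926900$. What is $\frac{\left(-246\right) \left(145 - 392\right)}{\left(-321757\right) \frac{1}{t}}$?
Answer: $\frac{56320297800}{321757} \approx 1.7504 \cdot 10^{5}$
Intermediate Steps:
$\frac{\left(-246\right) \left(145 - 392\right)}{\left(-321757\right) \frac{1}{t}} = \frac{\left(-246\right) \left(145 - 392\right)}{\left(-321757\right) \frac{1}{-926900}} = \frac{\left(-246\right) \left(-247\right)}{\left(-321757\right) \left(- \frac{1}{926900}\right)} = \frac{60762}{\frac{321757}{926900}} = 60762 \cdot \frac{926900}{321757} = \frac{56320297800}{321757}$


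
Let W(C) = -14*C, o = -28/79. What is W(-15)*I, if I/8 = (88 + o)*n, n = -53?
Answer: -616512960/79 ≈ -7.8040e+6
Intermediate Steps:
o = -28/79 (o = -28*1/79 = -28/79 ≈ -0.35443)
I = -2935776/79 (I = 8*((88 - 28/79)*(-53)) = 8*((6924/79)*(-53)) = 8*(-366972/79) = -2935776/79 ≈ -37162.)
W(-15)*I = -14*(-15)*(-2935776/79) = 210*(-2935776/79) = -616512960/79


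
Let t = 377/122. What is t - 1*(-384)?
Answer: 47225/122 ≈ 387.09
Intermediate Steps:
t = 377/122 (t = 377*(1/122) = 377/122 ≈ 3.0902)
t - 1*(-384) = 377/122 - 1*(-384) = 377/122 + 384 = 47225/122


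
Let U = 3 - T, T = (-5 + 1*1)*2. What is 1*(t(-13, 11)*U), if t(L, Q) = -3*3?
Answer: -99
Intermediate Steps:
T = -8 (T = (-5 + 1)*2 = -4*2 = -8)
t(L, Q) = -9
U = 11 (U = 3 - 1*(-8) = 3 + 8 = 11)
1*(t(-13, 11)*U) = 1*(-9*11) = 1*(-99) = -99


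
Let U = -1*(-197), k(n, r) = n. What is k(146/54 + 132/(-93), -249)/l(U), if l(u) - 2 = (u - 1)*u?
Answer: 25/751626 ≈ 3.3261e-5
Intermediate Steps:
U = 197
l(u) = 2 + u*(-1 + u) (l(u) = 2 + (u - 1)*u = 2 + (-1 + u)*u = 2 + u*(-1 + u))
k(146/54 + 132/(-93), -249)/l(U) = (146/54 + 132/(-93))/(2 + 197² - 1*197) = (146*(1/54) + 132*(-1/93))/(2 + 38809 - 197) = (73/27 - 44/31)/38614 = (1075/837)*(1/38614) = 25/751626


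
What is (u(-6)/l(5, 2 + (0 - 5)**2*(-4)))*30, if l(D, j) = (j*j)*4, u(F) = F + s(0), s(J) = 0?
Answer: -45/9604 ≈ -0.0046856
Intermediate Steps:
u(F) = F (u(F) = F + 0 = F)
l(D, j) = 4*j**2 (l(D, j) = j**2*4 = 4*j**2)
(u(-6)/l(5, 2 + (0 - 5)**2*(-4)))*30 = -6*1/(4*(2 + (0 - 5)**2*(-4))**2)*30 = -6*1/(4*(2 + (-5)**2*(-4))**2)*30 = -6*1/(4*(2 + 25*(-4))**2)*30 = -6*1/(4*(2 - 100)**2)*30 = -6/(4*(-98)**2)*30 = -6/(4*9604)*30 = -6/38416*30 = -6*1/38416*30 = -3/19208*30 = -45/9604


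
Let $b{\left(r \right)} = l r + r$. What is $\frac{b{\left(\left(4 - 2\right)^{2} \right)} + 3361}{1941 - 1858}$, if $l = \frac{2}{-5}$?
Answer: $\frac{16817}{415} \approx 40.523$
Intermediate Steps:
$l = - \frac{2}{5}$ ($l = 2 \left(- \frac{1}{5}\right) = - \frac{2}{5} \approx -0.4$)
$b{\left(r \right)} = \frac{3 r}{5}$ ($b{\left(r \right)} = - \frac{2 r}{5} + r = \frac{3 r}{5}$)
$\frac{b{\left(\left(4 - 2\right)^{2} \right)} + 3361}{1941 - 1858} = \frac{\frac{3 \left(4 - 2\right)^{2}}{5} + 3361}{1941 - 1858} = \frac{\frac{3 \cdot 2^{2}}{5} + 3361}{83} = \left(\frac{3}{5} \cdot 4 + 3361\right) \frac{1}{83} = \left(\frac{12}{5} + 3361\right) \frac{1}{83} = \frac{16817}{5} \cdot \frac{1}{83} = \frac{16817}{415}$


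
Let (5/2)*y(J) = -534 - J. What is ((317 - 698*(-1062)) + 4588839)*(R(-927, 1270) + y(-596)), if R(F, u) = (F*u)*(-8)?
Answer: 251019232544768/5 ≈ 5.0204e+13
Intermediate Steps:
R(F, u) = -8*F*u
y(J) = -1068/5 - 2*J/5 (y(J) = 2*(-534 - J)/5 = -1068/5 - 2*J/5)
((317 - 698*(-1062)) + 4588839)*(R(-927, 1270) + y(-596)) = ((317 - 698*(-1062)) + 4588839)*(-8*(-927)*1270 + (-1068/5 - ⅖*(-596))) = ((317 + 741276) + 4588839)*(9418320 + (-1068/5 + 1192/5)) = (741593 + 4588839)*(9418320 + 124/5) = 5330432*(47091724/5) = 251019232544768/5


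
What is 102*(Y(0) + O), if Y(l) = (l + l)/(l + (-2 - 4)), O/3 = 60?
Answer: 18360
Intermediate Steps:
O = 180 (O = 3*60 = 180)
Y(l) = 2*l/(-6 + l) (Y(l) = (2*l)/(l - 6) = (2*l)/(-6 + l) = 2*l/(-6 + l))
102*(Y(0) + O) = 102*(2*0/(-6 + 0) + 180) = 102*(2*0/(-6) + 180) = 102*(2*0*(-⅙) + 180) = 102*(0 + 180) = 102*180 = 18360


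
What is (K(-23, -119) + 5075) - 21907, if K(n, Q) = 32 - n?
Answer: -16777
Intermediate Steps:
(K(-23, -119) + 5075) - 21907 = ((32 - 1*(-23)) + 5075) - 21907 = ((32 + 23) + 5075) - 21907 = (55 + 5075) - 21907 = 5130 - 21907 = -16777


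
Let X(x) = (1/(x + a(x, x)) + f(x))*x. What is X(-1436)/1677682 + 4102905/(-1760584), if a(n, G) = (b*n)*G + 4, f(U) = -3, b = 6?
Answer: -5316333105934907831/2283790568767579592 ≈ -2.3279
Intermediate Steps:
a(n, G) = 4 + 6*G*n (a(n, G) = (6*n)*G + 4 = 6*G*n + 4 = 4 + 6*G*n)
X(x) = x*(-3 + 1/(4 + x + 6*x**2)) (X(x) = (1/(x + (4 + 6*x*x)) - 3)*x = (1/(x + (4 + 6*x**2)) - 3)*x = (1/(4 + x + 6*x**2) - 3)*x = (-3 + 1/(4 + x + 6*x**2))*x = x*(-3 + 1/(4 + x + 6*x**2)))
X(-1436)/1677682 + 4102905/(-1760584) = -1436*(-11 - 18*(-1436)**2 - 3*(-1436))/(4 - 1436 + 6*(-1436)**2)/1677682 + 4102905/(-1760584) = -1436*(-11 - 18*2062096 + 4308)/(4 - 1436 + 6*2062096)*(1/1677682) + 4102905*(-1/1760584) = -1436*(-11 - 37117728 + 4308)/(4 - 1436 + 12372576)*(1/1677682) - 4102905/1760584 = -1436*(-37113431)/12371144*(1/1677682) - 4102905/1760584 = -1436*1/12371144*(-37113431)*(1/1677682) - 4102905/1760584 = (13323721729/3092786)*(1/1677682) - 4102905/1760584 = 13323721729/5188711402052 - 4102905/1760584 = -5316333105934907831/2283790568767579592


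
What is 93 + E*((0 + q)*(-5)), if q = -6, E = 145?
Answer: 4443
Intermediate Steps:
93 + E*((0 + q)*(-5)) = 93 + 145*((0 - 6)*(-5)) = 93 + 145*(-6*(-5)) = 93 + 145*30 = 93 + 4350 = 4443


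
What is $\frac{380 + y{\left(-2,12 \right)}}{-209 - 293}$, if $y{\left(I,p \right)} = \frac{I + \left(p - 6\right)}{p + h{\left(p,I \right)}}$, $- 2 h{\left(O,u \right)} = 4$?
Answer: $- \frac{951}{1255} \approx -0.75777$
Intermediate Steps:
$h{\left(O,u \right)} = -2$ ($h{\left(O,u \right)} = \left(- \frac{1}{2}\right) 4 = -2$)
$y{\left(I,p \right)} = \frac{-6 + I + p}{-2 + p}$ ($y{\left(I,p \right)} = \frac{I + \left(p - 6\right)}{p - 2} = \frac{I + \left(p - 6\right)}{-2 + p} = \frac{I + \left(-6 + p\right)}{-2 + p} = \frac{-6 + I + p}{-2 + p}$)
$\frac{380 + y{\left(-2,12 \right)}}{-209 - 293} = \frac{380 + \frac{-6 - 2 + 12}{-2 + 12}}{-209 - 293} = \frac{380 + \frac{1}{10} \cdot 4}{-502} = \left(380 + \frac{1}{10} \cdot 4\right) \left(- \frac{1}{502}\right) = \left(380 + \frac{2}{5}\right) \left(- \frac{1}{502}\right) = \frac{1902}{5} \left(- \frac{1}{502}\right) = - \frac{951}{1255}$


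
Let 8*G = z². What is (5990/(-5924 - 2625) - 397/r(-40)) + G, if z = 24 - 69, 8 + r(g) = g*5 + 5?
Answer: 3531704039/13883576 ≈ 254.38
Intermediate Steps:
r(g) = -3 + 5*g (r(g) = -8 + (g*5 + 5) = -8 + (5*g + 5) = -8 + (5 + 5*g) = -3 + 5*g)
z = -45
G = 2025/8 (G = (⅛)*(-45)² = (⅛)*2025 = 2025/8 ≈ 253.13)
(5990/(-5924 - 2625) - 397/r(-40)) + G = (5990/(-5924 - 2625) - 397/(-3 + 5*(-40))) + 2025/8 = (5990/(-8549) - 397/(-3 - 200)) + 2025/8 = (5990*(-1/8549) - 397/(-203)) + 2025/8 = (-5990/8549 - 397*(-1/203)) + 2025/8 = (-5990/8549 + 397/203) + 2025/8 = 2177983/1735447 + 2025/8 = 3531704039/13883576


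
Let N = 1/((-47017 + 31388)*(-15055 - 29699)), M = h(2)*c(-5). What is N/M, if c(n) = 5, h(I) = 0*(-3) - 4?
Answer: -1/13989205320 ≈ -7.1484e-11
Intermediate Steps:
h(I) = -4 (h(I) = 0 - 4 = -4)
M = -20 (M = -4*5 = -20)
N = 1/699460266 (N = 1/(-15629*(-44754)) = 1/699460266 ≈ 1.4297e-9)
N/M = (1/699460266)/(-20) = (1/699460266)*(-1/20) = -1/13989205320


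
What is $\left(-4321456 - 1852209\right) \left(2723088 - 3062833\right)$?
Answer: $2097471815425$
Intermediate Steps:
$\left(-4321456 - 1852209\right) \left(2723088 - 3062833\right) = \left(-6173665\right) \left(-339745\right) = 2097471815425$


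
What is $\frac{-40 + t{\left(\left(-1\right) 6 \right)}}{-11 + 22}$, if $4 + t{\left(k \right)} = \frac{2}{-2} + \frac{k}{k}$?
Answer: $-4$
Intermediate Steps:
$t{\left(k \right)} = -4$ ($t{\left(k \right)} = -4 + \left(\frac{2}{-2} + \frac{k}{k}\right) = -4 + \left(2 \left(- \frac{1}{2}\right) + 1\right) = -4 + \left(-1 + 1\right) = -4 + 0 = -4$)
$\frac{-40 + t{\left(\left(-1\right) 6 \right)}}{-11 + 22} = \frac{-40 - 4}{-11 + 22} = - \frac{44}{11} = \left(-44\right) \frac{1}{11} = -4$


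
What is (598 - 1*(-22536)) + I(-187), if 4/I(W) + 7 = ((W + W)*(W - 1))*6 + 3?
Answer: 2439873579/105467 ≈ 23134.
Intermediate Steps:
I(W) = 4/(-4 + 12*W*(-1 + W)) (I(W) = 4/(-7 + (((W + W)*(W - 1))*6 + 3)) = 4/(-7 + (((2*W)*(-1 + W))*6 + 3)) = 4/(-7 + ((2*W*(-1 + W))*6 + 3)) = 4/(-7 + (12*W*(-1 + W) + 3)) = 4/(-7 + (3 + 12*W*(-1 + W))) = 4/(-4 + 12*W*(-1 + W)))
(598 - 1*(-22536)) + I(-187) = (598 - 1*(-22536)) + 1/(-1 - 3*(-187) + 3*(-187)**2) = (598 + 22536) + 1/(-1 + 561 + 3*34969) = 23134 + 1/(-1 + 561 + 104907) = 23134 + 1/105467 = 2439873579/105467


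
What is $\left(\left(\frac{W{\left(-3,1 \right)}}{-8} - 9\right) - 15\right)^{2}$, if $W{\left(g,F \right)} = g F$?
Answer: $\frac{35721}{64} \approx 558.14$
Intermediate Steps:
$W{\left(g,F \right)} = F g$
$\left(\left(\frac{W{\left(-3,1 \right)}}{-8} - 9\right) - 15\right)^{2} = \left(\left(\frac{1 \left(-3\right)}{-8} - 9\right) - 15\right)^{2} = \left(\left(\left(-3\right) \left(- \frac{1}{8}\right) - 9\right) - 15\right)^{2} = \left(\left(\frac{3}{8} - 9\right) - 15\right)^{2} = \left(- \frac{69}{8} - 15\right)^{2} = \left(- \frac{189}{8}\right)^{2} = \frac{35721}{64}$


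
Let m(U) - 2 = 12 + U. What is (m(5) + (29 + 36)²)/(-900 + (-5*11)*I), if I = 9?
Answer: -4244/1395 ≈ -3.0423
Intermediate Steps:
m(U) = 14 + U (m(U) = 2 + (12 + U) = 14 + U)
(m(5) + (29 + 36)²)/(-900 + (-5*11)*I) = ((14 + 5) + (29 + 36)²)/(-900 - 5*11*9) = (19 + 65²)/(-900 - 55*9) = (19 + 4225)/(-900 - 495) = 4244/(-1395) = 4244*(-1/1395) = -4244/1395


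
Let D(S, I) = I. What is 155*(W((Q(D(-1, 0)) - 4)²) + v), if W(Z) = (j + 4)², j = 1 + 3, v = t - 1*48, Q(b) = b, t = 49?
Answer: 10075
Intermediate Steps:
v = 1 (v = 49 - 1*48 = 49 - 48 = 1)
j = 4
W(Z) = 64 (W(Z) = (4 + 4)² = 8² = 64)
155*(W((Q(D(-1, 0)) - 4)²) + v) = 155*(64 + 1) = 155*65 = 10075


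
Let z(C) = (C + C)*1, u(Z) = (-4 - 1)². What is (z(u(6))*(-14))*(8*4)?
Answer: -22400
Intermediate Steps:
u(Z) = 25 (u(Z) = (-5)² = 25)
z(C) = 2*C (z(C) = (2*C)*1 = 2*C)
(z(u(6))*(-14))*(8*4) = ((2*25)*(-14))*(8*4) = (50*(-14))*32 = -700*32 = -22400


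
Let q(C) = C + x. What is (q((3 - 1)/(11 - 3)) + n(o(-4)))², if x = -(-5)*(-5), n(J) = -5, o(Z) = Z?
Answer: 14161/16 ≈ 885.06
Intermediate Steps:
x = -25 (x = -1*25 = -25)
q(C) = -25 + C (q(C) = C - 25 = -25 + C)
(q((3 - 1)/(11 - 3)) + n(o(-4)))² = ((-25 + (3 - 1)/(11 - 3)) - 5)² = ((-25 + 2/8) - 5)² = ((-25 + 2*(⅛)) - 5)² = ((-25 + ¼) - 5)² = (-99/4 - 5)² = (-119/4)² = 14161/16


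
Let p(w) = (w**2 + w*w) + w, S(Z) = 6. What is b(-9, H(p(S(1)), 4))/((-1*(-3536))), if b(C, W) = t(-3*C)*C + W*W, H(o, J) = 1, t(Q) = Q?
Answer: -121/1768 ≈ -0.068439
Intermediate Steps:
p(w) = w + 2*w**2 (p(w) = (w**2 + w**2) + w = 2*w**2 + w = w + 2*w**2)
b(C, W) = W**2 - 3*C**2 (b(C, W) = (-3*C)*C + W*W = -3*C**2 + W**2 = W**2 - 3*C**2)
b(-9, H(p(S(1)), 4))/((-1*(-3536))) = (1**2 - 3*(-9)**2)/((-1*(-3536))) = (1 - 3*81)/3536 = (1 - 243)*(1/3536) = -242*1/3536 = -121/1768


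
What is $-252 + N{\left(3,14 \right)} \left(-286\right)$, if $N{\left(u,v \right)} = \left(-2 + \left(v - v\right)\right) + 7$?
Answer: $-1682$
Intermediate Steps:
$N{\left(u,v \right)} = 5$ ($N{\left(u,v \right)} = \left(-2 + 0\right) + 7 = -2 + 7 = 5$)
$-252 + N{\left(3,14 \right)} \left(-286\right) = -252 + 5 \left(-286\right) = -252 - 1430 = -1682$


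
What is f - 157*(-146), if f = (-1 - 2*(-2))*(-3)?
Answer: 22913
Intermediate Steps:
f = -9 (f = (-1 + 4)*(-3) = 3*(-3) = -9)
f - 157*(-146) = -9 - 157*(-146) = -9 + 22922 = 22913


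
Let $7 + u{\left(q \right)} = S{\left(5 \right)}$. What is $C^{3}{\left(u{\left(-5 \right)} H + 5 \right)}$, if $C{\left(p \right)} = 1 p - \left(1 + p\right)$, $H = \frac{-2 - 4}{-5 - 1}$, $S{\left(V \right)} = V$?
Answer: $-1$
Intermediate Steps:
$u{\left(q \right)} = -2$ ($u{\left(q \right)} = -7 + 5 = -2$)
$H = 1$ ($H = - \frac{6}{-6} = \left(-6\right) \left(- \frac{1}{6}\right) = 1$)
$C{\left(p \right)} = -1$ ($C{\left(p \right)} = p - \left(1 + p\right) = -1$)
$C^{3}{\left(u{\left(-5 \right)} H + 5 \right)} = \left(-1\right)^{3} = -1$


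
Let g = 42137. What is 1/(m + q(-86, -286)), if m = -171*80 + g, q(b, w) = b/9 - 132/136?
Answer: 306/8704621 ≈ 3.5154e-5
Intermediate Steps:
q(b, w) = -33/34 + b/9 (q(b, w) = b*(1/9) - 132*1/136 = b/9 - 33/34 = -33/34 + b/9)
m = 28457 (m = -171*80 + 42137 = -13680 + 42137 = 28457)
1/(m + q(-86, -286)) = 1/(28457 + (-33/34 + (1/9)*(-86))) = 1/(28457 + (-33/34 - 86/9)) = 1/(28457 - 3221/306) = 1/(8704621/306) = 306/8704621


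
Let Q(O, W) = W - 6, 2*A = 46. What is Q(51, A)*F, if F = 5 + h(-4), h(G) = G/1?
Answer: 17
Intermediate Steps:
A = 23 (A = (½)*46 = 23)
h(G) = G (h(G) = G*1 = G)
Q(O, W) = -6 + W
F = 1 (F = 5 - 4 = 1)
Q(51, A)*F = (-6 + 23)*1 = 17*1 = 17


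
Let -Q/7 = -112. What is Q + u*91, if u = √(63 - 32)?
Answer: 784 + 91*√31 ≈ 1290.7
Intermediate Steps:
Q = 784 (Q = -7*(-112) = 784)
u = √31 ≈ 5.5678
Q + u*91 = 784 + √31*91 = 784 + 91*√31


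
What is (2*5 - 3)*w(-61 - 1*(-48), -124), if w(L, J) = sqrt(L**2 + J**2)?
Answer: 7*sqrt(15545) ≈ 872.76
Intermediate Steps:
w(L, J) = sqrt(J**2 + L**2)
(2*5 - 3)*w(-61 - 1*(-48), -124) = (2*5 - 3)*sqrt((-124)**2 + (-61 - 1*(-48))**2) = (10 - 3)*sqrt(15376 + (-61 + 48)**2) = 7*sqrt(15376 + (-13)**2) = 7*sqrt(15376 + 169) = 7*sqrt(15545)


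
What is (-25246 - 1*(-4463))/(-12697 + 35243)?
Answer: -20783/22546 ≈ -0.92180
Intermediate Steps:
(-25246 - 1*(-4463))/(-12697 + 35243) = (-25246 + 4463)/22546 = -20783*1/22546 = -20783/22546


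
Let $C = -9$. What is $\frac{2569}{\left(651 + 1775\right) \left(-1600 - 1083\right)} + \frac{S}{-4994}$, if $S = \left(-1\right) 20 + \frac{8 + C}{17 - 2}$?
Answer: $\frac{441688142}{121896510945} \approx 0.0036235$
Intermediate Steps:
$S = - \frac{301}{15}$ ($S = \left(-1\right) 20 + \frac{8 - 9}{17 - 2} = -20 - \frac{1}{15} = - \frac{301}{15} \approx -20.067$)
$\frac{2569}{\left(651 + 1775\right) \left(-1600 - 1083\right)} + \frac{S}{-4994} = \frac{2569}{\left(651 + 1775\right) \left(-1600 - 1083\right)} - \frac{301}{15 \left(-4994\right)} = \frac{2569}{2426 \left(-2683\right)} - - \frac{301}{74910} = \frac{2569}{-6508958} + \frac{301}{74910} = 2569 \left(- \frac{1}{6508958}\right) + \frac{301}{74910} = - \frac{2569}{6508958} + \frac{301}{74910} = \frac{441688142}{121896510945}$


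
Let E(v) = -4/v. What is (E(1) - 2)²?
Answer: 36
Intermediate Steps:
(E(1) - 2)² = (-4/1 - 2)² = (-4*1 - 2)² = (-4 - 2)² = (-6)² = 36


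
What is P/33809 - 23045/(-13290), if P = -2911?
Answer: 148088243/89864322 ≈ 1.6479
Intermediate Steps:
P/33809 - 23045/(-13290) = -2911/33809 - 23045/(-13290) = -2911*1/33809 - 23045*(-1/13290) = -2911/33809 + 4609/2658 = 148088243/89864322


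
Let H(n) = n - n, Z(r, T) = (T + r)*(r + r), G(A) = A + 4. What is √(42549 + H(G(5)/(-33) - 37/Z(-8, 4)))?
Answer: √42549 ≈ 206.27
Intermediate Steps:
G(A) = 4 + A
Z(r, T) = 2*r*(T + r) (Z(r, T) = (T + r)*(2*r) = 2*r*(T + r))
H(n) = 0
√(42549 + H(G(5)/(-33) - 37/Z(-8, 4))) = √(42549 + 0) = √42549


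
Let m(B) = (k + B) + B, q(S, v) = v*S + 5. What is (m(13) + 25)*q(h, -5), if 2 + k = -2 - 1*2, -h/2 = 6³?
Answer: 97425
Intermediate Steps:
h = -432 (h = -2*6³ = -2*216 = -432)
q(S, v) = 5 + S*v (q(S, v) = S*v + 5 = 5 + S*v)
k = -6 (k = -2 + (-2 - 1*2) = -2 + (-2 - 2) = -2 - 4 = -6)
m(B) = -6 + 2*B (m(B) = (-6 + B) + B = -6 + 2*B)
(m(13) + 25)*q(h, -5) = ((-6 + 2*13) + 25)*(5 - 432*(-5)) = ((-6 + 26) + 25)*(5 + 2160) = (20 + 25)*2165 = 45*2165 = 97425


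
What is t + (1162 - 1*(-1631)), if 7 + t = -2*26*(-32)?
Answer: 4450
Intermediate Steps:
t = 1657 (t = -7 - 2*26*(-32) = -7 - 52*(-32) = -7 + 1664 = 1657)
t + (1162 - 1*(-1631)) = 1657 + (1162 - 1*(-1631)) = 1657 + (1162 + 1631) = 1657 + 2793 = 4450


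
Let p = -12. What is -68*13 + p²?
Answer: -740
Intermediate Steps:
-68*13 + p² = -68*13 + (-12)² = -884 + 144 = -740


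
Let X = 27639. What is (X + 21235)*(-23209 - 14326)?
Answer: -1834485590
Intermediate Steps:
(X + 21235)*(-23209 - 14326) = (27639 + 21235)*(-23209 - 14326) = 48874*(-37535) = -1834485590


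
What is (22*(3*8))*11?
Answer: 5808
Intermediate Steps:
(22*(3*8))*11 = (22*24)*11 = 528*11 = 5808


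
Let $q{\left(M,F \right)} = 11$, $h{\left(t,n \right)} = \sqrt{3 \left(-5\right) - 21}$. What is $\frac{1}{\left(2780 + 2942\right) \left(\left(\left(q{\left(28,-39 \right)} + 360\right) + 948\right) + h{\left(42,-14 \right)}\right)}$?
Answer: $\frac{1319}{9955118434} - \frac{3 i}{4977559217} \approx 1.3249 \cdot 10^{-7} - 6.0271 \cdot 10^{-10} i$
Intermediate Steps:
$h{\left(t,n \right)} = 6 i$ ($h{\left(t,n \right)} = \sqrt{-15 - 21} = \sqrt{-36} = 6 i$)
$\frac{1}{\left(2780 + 2942\right) \left(\left(\left(q{\left(28,-39 \right)} + 360\right) + 948\right) + h{\left(42,-14 \right)}\right)} = \frac{1}{\left(2780 + 2942\right) \left(\left(\left(11 + 360\right) + 948\right) + 6 i\right)} = \frac{1}{5722 \left(\left(371 + 948\right) + 6 i\right)} = \frac{1}{5722 \left(1319 + 6 i\right)} = \frac{1}{7547318 + 34332 i} = \frac{7547318 - 34332 i}{56963187679348}$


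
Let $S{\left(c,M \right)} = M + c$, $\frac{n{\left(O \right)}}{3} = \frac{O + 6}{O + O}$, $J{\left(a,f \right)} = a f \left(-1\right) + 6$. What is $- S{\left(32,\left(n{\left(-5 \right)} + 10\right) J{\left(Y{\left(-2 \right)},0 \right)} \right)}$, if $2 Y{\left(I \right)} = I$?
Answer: $- \frac{451}{5} \approx -90.2$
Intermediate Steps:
$Y{\left(I \right)} = \frac{I}{2}$
$J{\left(a,f \right)} = 6 - a f$ ($J{\left(a,f \right)} = - a f + 6 = 6 - a f$)
$n{\left(O \right)} = \frac{3 \left(6 + O\right)}{2 O}$ ($n{\left(O \right)} = 3 \frac{O + 6}{O + O} = 3 \frac{6 + O}{2 O} = \frac{3 \left(6 + O\right)}{2 O}$)
$- S{\left(32,\left(n{\left(-5 \right)} + 10\right) J{\left(Y{\left(-2 \right)},0 \right)} \right)} = - (\left(\left(\frac{3}{2} + \frac{9}{-5}\right) + 10\right) \left(6 - \frac{1}{2} \left(-2\right) 0\right) + 32) = - (\left(\left(\frac{3}{2} + 9 \left(- \frac{1}{5}\right)\right) + 10\right) \left(6 - \left(-1\right) 0\right) + 32) = - (\left(\left(\frac{3}{2} - \frac{9}{5}\right) + 10\right) \left(6 + 0\right) + 32) = - (\left(- \frac{3}{10} + 10\right) 6 + 32) = - (\frac{97}{10} \cdot 6 + 32) = - (\frac{291}{5} + 32) = \left(-1\right) \frac{451}{5} = - \frac{451}{5}$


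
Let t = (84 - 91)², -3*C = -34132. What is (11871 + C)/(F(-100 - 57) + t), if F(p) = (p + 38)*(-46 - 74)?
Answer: 69745/42987 ≈ 1.6225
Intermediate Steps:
C = 34132/3 (C = -⅓*(-34132) = 34132/3 ≈ 11377.)
t = 49 (t = (-7)² = 49)
F(p) = -4560 - 120*p (F(p) = (38 + p)*(-120) = -4560 - 120*p)
(11871 + C)/(F(-100 - 57) + t) = (11871 + 34132/3)/((-4560 - 120*(-100 - 57)) + 49) = 69745/(3*((-4560 - 120*(-157)) + 49)) = 69745/(3*((-4560 + 18840) + 49)) = 69745/(3*(14280 + 49)) = (69745/3)/14329 = (69745/3)*(1/14329) = 69745/42987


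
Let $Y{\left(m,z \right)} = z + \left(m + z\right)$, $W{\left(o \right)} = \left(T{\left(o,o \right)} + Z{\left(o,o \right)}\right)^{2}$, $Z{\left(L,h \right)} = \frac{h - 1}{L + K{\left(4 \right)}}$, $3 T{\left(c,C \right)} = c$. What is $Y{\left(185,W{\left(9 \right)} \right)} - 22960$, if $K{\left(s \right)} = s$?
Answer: $- \frac{3844557}{169} \approx -22749.0$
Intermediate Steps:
$T{\left(c,C \right)} = \frac{c}{3}$
$Z{\left(L,h \right)} = \frac{-1 + h}{4 + L}$ ($Z{\left(L,h \right)} = \frac{h - 1}{L + 4} = \frac{-1 + h}{4 + L}$)
$W{\left(o \right)} = \left(\frac{o}{3} + \frac{-1 + o}{4 + o}\right)^{2}$
$Y{\left(m,z \right)} = m + 2 z$
$Y{\left(185,W{\left(9 \right)} \right)} - 22960 = \left(185 + 2 \frac{\left(-3 + 9^{2} + 7 \cdot 9\right)^{2}}{9 \left(4 + 9\right)^{2}}\right) - 22960 = \left(185 + 2 \frac{\left(-3 + 81 + 63\right)^{2}}{9 \cdot 169}\right) - 22960 = \left(185 + 2 \cdot \frac{1}{9} \cdot \frac{1}{169} \cdot 141^{2}\right) - 22960 = \left(185 + 2 \cdot \frac{1}{9} \cdot \frac{1}{169} \cdot 19881\right) - 22960 = \left(185 + 2 \cdot \frac{2209}{169}\right) - 22960 = \left(185 + \frac{4418}{169}\right) - 22960 = \frac{35683}{169} - 22960 = - \frac{3844557}{169}$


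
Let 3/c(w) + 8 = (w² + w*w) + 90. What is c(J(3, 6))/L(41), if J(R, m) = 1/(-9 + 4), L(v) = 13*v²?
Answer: 25/14947452 ≈ 1.6725e-6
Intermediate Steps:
J(R, m) = -⅕ (J(R, m) = 1/(-5) = -⅕)
c(w) = 3/(82 + 2*w²) (c(w) = 3/(-8 + ((w² + w*w) + 90)) = 3/(-8 + ((w² + w²) + 90)) = 3/(-8 + (2*w² + 90)) = 3/(-8 + (90 + 2*w²)) = 3/(82 + 2*w²))
c(J(3, 6))/L(41) = (3/(2*(41 + (-⅕)²)))/((13*41²)) = (3/(2*(41 + 1/25)))/((13*1681)) = (3/(2*(1026/25)))/21853 = ((3/2)*(25/1026))*(1/21853) = (25/684)*(1/21853) = 25/14947452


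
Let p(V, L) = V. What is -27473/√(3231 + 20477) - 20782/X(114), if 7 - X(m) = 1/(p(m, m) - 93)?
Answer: -218211/73 - 27473*√5927/11854 ≈ -3167.6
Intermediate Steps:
X(m) = 7 - 1/(-93 + m) (X(m) = 7 - 1/(m - 93) = 7 - 1/(-93 + m))
-27473/√(3231 + 20477) - 20782/X(114) = -27473/√(3231 + 20477) - 20782*(-93 + 114)/(-652 + 7*114) = -27473*√5927/11854 - 20782*21/(-652 + 798) = -27473*√5927/11854 - 20782/((1/21)*146) = -27473*√5927/11854 - 20782/146/21 = -27473*√5927/11854 - 20782*21/146 = -27473*√5927/11854 - 218211/73 = -218211/73 - 27473*√5927/11854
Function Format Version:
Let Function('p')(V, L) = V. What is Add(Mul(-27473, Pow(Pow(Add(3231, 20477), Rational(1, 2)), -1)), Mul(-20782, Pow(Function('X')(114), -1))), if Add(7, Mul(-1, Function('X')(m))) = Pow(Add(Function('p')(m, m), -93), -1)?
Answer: Add(Rational(-218211, 73), Mul(Rational(-27473, 11854), Pow(5927, Rational(1, 2)))) ≈ -3167.6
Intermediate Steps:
Function('X')(m) = Add(7, Mul(-1, Pow(Add(-93, m), -1))) (Function('X')(m) = Add(7, Mul(-1, Pow(Add(m, -93), -1))) = Add(7, Mul(-1, Pow(Add(-93, m), -1))))
Add(Mul(-27473, Pow(Pow(Add(3231, 20477), Rational(1, 2)), -1)), Mul(-20782, Pow(Function('X')(114), -1))) = Add(Mul(-27473, Pow(Pow(Add(3231, 20477), Rational(1, 2)), -1)), Mul(-20782, Pow(Mul(Pow(Add(-93, 114), -1), Add(-652, Mul(7, 114))), -1))) = Add(Mul(-27473, Pow(Pow(23708, Rational(1, 2)), -1)), Mul(-20782, Pow(Mul(Pow(21, -1), Add(-652, 798)), -1))) = Add(Mul(-27473, Pow(Mul(2, Pow(5927, Rational(1, 2))), -1)), Mul(-20782, Pow(Mul(Rational(1, 21), 146), -1))) = Add(Mul(-27473, Mul(Rational(1, 11854), Pow(5927, Rational(1, 2)))), Mul(-20782, Pow(Rational(146, 21), -1))) = Add(Mul(Rational(-27473, 11854), Pow(5927, Rational(1, 2))), Mul(-20782, Rational(21, 146))) = Add(Mul(Rational(-27473, 11854), Pow(5927, Rational(1, 2))), Rational(-218211, 73)) = Add(Rational(-218211, 73), Mul(Rational(-27473, 11854), Pow(5927, Rational(1, 2))))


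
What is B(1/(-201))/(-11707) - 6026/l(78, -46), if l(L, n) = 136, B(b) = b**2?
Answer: -1425072189659/32162266476 ≈ -44.309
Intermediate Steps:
B(1/(-201))/(-11707) - 6026/l(78, -46) = (1/(-201))**2/(-11707) - 6026/136 = (-1/201)**2*(-1/11707) - 6026*1/136 = (1/40401)*(-1/11707) - 3013/68 = -1/472974507 - 3013/68 = -1425072189659/32162266476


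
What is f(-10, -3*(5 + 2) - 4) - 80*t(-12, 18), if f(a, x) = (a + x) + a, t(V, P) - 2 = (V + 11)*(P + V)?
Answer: 275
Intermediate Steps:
t(V, P) = 2 + (11 + V)*(P + V) (t(V, P) = 2 + (V + 11)*(P + V) = 2 + (11 + V)*(P + V))
f(a, x) = x + 2*a
f(-10, -3*(5 + 2) - 4) - 80*t(-12, 18) = ((-3*(5 + 2) - 4) + 2*(-10)) - 80*(2 + (-12)**2 + 11*18 + 11*(-12) + 18*(-12)) = ((-3*7 - 4) - 20) - 80*(2 + 144 + 198 - 132 - 216) = ((-21 - 4) - 20) - 80*(-4) = (-25 - 20) + 320 = -45 + 320 = 275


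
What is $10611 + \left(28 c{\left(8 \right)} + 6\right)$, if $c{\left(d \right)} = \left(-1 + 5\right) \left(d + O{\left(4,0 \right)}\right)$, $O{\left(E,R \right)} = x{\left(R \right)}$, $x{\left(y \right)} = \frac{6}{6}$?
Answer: $11625$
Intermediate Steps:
$x{\left(y \right)} = 1$ ($x{\left(y \right)} = 6 \cdot \frac{1}{6} = 1$)
$O{\left(E,R \right)} = 1$
$c{\left(d \right)} = 4 + 4 d$ ($c{\left(d \right)} = \left(-1 + 5\right) \left(d + 1\right) = 4 \left(1 + d\right) = 4 + 4 d$)
$10611 + \left(28 c{\left(8 \right)} + 6\right) = 10611 + \left(28 \left(4 + 4 \cdot 8\right) + 6\right) = 10611 + \left(28 \left(4 + 32\right) + 6\right) = 10611 + \left(28 \cdot 36 + 6\right) = 10611 + \left(1008 + 6\right) = 10611 + 1014 = 11625$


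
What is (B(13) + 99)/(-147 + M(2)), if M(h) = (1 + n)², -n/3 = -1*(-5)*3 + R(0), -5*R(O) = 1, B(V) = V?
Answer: 200/3101 ≈ 0.064495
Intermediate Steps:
R(O) = -⅕ (R(O) = -⅕*1 = -⅕)
n = -222/5 (n = -3*(-1*(-5)*3 - ⅕) = -3*(5*3 - ⅕) = -3*(15 - ⅕) = -3*74/5 = -222/5 ≈ -44.400)
M(h) = 47089/25 (M(h) = (1 - 222/5)² = (-217/5)² = 47089/25)
(B(13) + 99)/(-147 + M(2)) = (13 + 99)/(-147 + 47089/25) = 112/(43414/25) = 112*(25/43414) = 200/3101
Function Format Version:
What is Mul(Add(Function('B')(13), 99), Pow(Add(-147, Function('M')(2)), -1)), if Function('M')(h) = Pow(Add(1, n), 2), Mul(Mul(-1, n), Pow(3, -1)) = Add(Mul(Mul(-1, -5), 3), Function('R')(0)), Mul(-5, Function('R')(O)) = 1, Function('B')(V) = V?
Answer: Rational(200, 3101) ≈ 0.064495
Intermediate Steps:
Function('R')(O) = Rational(-1, 5) (Function('R')(O) = Mul(Rational(-1, 5), 1) = Rational(-1, 5))
n = Rational(-222, 5) (n = Mul(-3, Add(Mul(Mul(-1, -5), 3), Rational(-1, 5))) = Mul(-3, Add(Mul(5, 3), Rational(-1, 5))) = Mul(-3, Add(15, Rational(-1, 5))) = Mul(-3, Rational(74, 5)) = Rational(-222, 5) ≈ -44.400)
Function('M')(h) = Rational(47089, 25) (Function('M')(h) = Pow(Add(1, Rational(-222, 5)), 2) = Pow(Rational(-217, 5), 2) = Rational(47089, 25))
Mul(Add(Function('B')(13), 99), Pow(Add(-147, Function('M')(2)), -1)) = Mul(Add(13, 99), Pow(Add(-147, Rational(47089, 25)), -1)) = Mul(112, Pow(Rational(43414, 25), -1)) = Mul(112, Rational(25, 43414)) = Rational(200, 3101)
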